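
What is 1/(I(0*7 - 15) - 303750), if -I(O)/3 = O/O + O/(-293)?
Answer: -293/88999674 ≈ -3.2921e-6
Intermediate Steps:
I(O) = -3 + 3*O/293 (I(O) = -3*(O/O + O/(-293)) = -3*(1 + O*(-1/293)) = -3*(1 - O/293) = -3 + 3*O/293)
1/(I(0*7 - 15) - 303750) = 1/((-3 + 3*(0*7 - 15)/293) - 303750) = 1/((-3 + 3*(0 - 15)/293) - 303750) = 1/((-3 + (3/293)*(-15)) - 303750) = 1/((-3 - 45/293) - 303750) = 1/(-924/293 - 303750) = 1/(-88999674/293) = -293/88999674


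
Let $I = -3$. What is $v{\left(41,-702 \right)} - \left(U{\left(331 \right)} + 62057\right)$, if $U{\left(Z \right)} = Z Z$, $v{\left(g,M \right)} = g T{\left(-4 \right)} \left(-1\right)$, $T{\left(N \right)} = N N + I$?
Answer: $-172151$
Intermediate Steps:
$T{\left(N \right)} = -3 + N^{2}$ ($T{\left(N \right)} = N N - 3 = N^{2} - 3 = -3 + N^{2}$)
$v{\left(g,M \right)} = - 13 g$ ($v{\left(g,M \right)} = g \left(-3 + \left(-4\right)^{2}\right) \left(-1\right) = g \left(-3 + 16\right) \left(-1\right) = g 13 \left(-1\right) = 13 g \left(-1\right) = - 13 g$)
$U{\left(Z \right)} = Z^{2}$
$v{\left(41,-702 \right)} - \left(U{\left(331 \right)} + 62057\right) = \left(-13\right) 41 - \left(331^{2} + 62057\right) = -533 - \left(109561 + 62057\right) = -533 - 171618 = -172151$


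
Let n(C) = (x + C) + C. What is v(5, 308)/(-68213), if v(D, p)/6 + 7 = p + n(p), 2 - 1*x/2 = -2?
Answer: -5550/68213 ≈ -0.081363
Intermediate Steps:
x = 8 (x = 4 - 2*(-2) = 4 + 4 = 8)
n(C) = 8 + 2*C (n(C) = (8 + C) + C = 8 + 2*C)
v(D, p) = 6 + 18*p (v(D, p) = -42 + 6*(p + (8 + 2*p)) = -42 + 6*(8 + 3*p) = -42 + (48 + 18*p) = 6 + 18*p)
v(5, 308)/(-68213) = (6 + 18*308)/(-68213) = (6 + 5544)*(-1/68213) = 5550*(-1/68213) = -5550/68213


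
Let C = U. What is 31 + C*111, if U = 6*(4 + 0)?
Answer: 2695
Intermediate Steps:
U = 24 (U = 6*4 = 24)
C = 24
31 + C*111 = 31 + 24*111 = 31 + 2664 = 2695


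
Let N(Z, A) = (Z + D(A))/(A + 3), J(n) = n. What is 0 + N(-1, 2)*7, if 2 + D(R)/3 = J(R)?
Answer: -7/5 ≈ -1.4000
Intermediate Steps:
D(R) = -6 + 3*R
N(Z, A) = (-6 + Z + 3*A)/(3 + A) (N(Z, A) = (Z + (-6 + 3*A))/(A + 3) = (-6 + Z + 3*A)/(3 + A))
0 + N(-1, 2)*7 = 0 + ((-6 - 1 + 3*2)/(3 + 2))*7 = 0 + ((-6 - 1 + 6)/5)*7 = 0 + ((⅕)*(-1))*7 = 0 - ⅕*7 = 0 - 7/5 = -7/5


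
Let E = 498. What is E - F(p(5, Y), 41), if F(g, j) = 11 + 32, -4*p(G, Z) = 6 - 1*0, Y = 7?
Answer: 455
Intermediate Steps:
p(G, Z) = -3/2 (p(G, Z) = -(6 - 1*0)/4 = -(6 + 0)/4 = -¼*6 = -3/2)
F(g, j) = 43
E - F(p(5, Y), 41) = 498 - 1*43 = 498 - 43 = 455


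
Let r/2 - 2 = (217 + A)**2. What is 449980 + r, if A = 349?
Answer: 1090696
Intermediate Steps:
r = 640716 (r = 4 + 2*(217 + 349)**2 = 4 + 2*566**2 = 4 + 2*320356 = 4 + 640712 = 640716)
449980 + r = 449980 + 640716 = 1090696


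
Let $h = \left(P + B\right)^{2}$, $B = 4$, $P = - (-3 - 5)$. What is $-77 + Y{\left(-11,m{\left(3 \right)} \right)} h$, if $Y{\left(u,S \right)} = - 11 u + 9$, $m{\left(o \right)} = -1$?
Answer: $18643$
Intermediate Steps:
$P = 8$ ($P = \left(-1\right) \left(-8\right) = 8$)
$h = 144$ ($h = \left(8 + 4\right)^{2} = 12^{2} = 144$)
$Y{\left(u,S \right)} = 9 - 11 u$
$-77 + Y{\left(-11,m{\left(3 \right)} \right)} h = -77 + \left(9 - -121\right) 144 = -77 + \left(9 + 121\right) 144 = -77 + 130 \cdot 144 = -77 + 18720 = 18643$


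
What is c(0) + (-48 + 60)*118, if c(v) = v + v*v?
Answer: 1416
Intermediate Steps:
c(v) = v + v²
c(0) + (-48 + 60)*118 = 0*(1 + 0) + (-48 + 60)*118 = 0*1 + 12*118 = 0 + 1416 = 1416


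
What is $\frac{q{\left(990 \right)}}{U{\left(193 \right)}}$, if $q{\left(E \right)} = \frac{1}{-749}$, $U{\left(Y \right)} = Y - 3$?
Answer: $- \frac{1}{142310} \approx -7.0269 \cdot 10^{-6}$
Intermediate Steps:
$U{\left(Y \right)} = -3 + Y$ ($U{\left(Y \right)} = Y - 3 = -3 + Y$)
$q{\left(E \right)} = - \frac{1}{749}$
$\frac{q{\left(990 \right)}}{U{\left(193 \right)}} = - \frac{1}{749 \left(-3 + 193\right)} = - \frac{1}{749 \cdot 190} = \left(- \frac{1}{749}\right) \frac{1}{190} = - \frac{1}{142310}$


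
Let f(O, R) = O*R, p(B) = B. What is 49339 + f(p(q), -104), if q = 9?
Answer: 48403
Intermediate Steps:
49339 + f(p(q), -104) = 49339 + 9*(-104) = 49339 - 936 = 48403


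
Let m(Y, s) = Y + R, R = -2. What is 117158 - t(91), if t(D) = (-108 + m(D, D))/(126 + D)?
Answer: 25423305/217 ≈ 1.1716e+5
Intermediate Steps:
m(Y, s) = -2 + Y (m(Y, s) = Y - 2 = -2 + Y)
t(D) = (-110 + D)/(126 + D) (t(D) = (-108 + (-2 + D))/(126 + D) = (-110 + D)/(126 + D))
117158 - t(91) = 117158 - (-110 + 91)/(126 + 91) = 117158 - (-19)/217 = 117158 - 1*(-19/217) = 117158 + 19/217 = 25423305/217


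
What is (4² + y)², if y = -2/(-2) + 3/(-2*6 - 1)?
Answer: 47524/169 ≈ 281.21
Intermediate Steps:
y = 10/13 (y = -2*(-½) + 3/(-12 - 1) = 1 + 3/(-13) = 1 + 3*(-1/13) = 1 - 3/13 = 10/13 ≈ 0.76923)
(4² + y)² = (4² + 10/13)² = (16 + 10/13)² = (218/13)² = 47524/169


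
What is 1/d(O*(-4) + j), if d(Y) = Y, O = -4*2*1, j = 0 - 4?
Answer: 1/28 ≈ 0.035714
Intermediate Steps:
j = -4
O = -8 (O = -8*1 = -8)
1/d(O*(-4) + j) = 1/(-8*(-4) - 4) = 1/(32 - 4) = 1/28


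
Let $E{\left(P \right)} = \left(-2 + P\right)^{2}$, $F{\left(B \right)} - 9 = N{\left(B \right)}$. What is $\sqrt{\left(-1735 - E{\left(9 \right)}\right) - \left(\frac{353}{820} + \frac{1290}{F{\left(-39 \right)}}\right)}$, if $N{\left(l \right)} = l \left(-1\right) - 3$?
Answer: $\frac{i \sqrt{2743034685}}{1230} \approx 42.581 i$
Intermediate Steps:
$N{\left(l \right)} = -3 - l$ ($N{\left(l \right)} = - l - 3 = -3 - l$)
$F{\left(B \right)} = 6 - B$ ($F{\left(B \right)} = 9 - \left(3 + B\right) = 6 - B$)
$\sqrt{\left(-1735 - E{\left(9 \right)}\right) - \left(\frac{353}{820} + \frac{1290}{F{\left(-39 \right)}}\right)} = \sqrt{\left(-1735 - \left(-2 + 9\right)^{2}\right) - \left(\frac{353}{820} + \frac{1290}{6 - -39}\right)} = \sqrt{\left(-1735 - 7^{2}\right) - \left(\frac{353}{820} + \frac{1290}{6 + 39}\right)} = \sqrt{\left(-1735 - 49\right) - \left(\frac{353}{820} + \frac{1290}{45}\right)} = \sqrt{\left(-1735 - 49\right) - \frac{71579}{2460}} = \sqrt{-1784 - \frac{71579}{2460}} = \sqrt{- \frac{4460219}{2460}} = \frac{i \sqrt{2743034685}}{1230}$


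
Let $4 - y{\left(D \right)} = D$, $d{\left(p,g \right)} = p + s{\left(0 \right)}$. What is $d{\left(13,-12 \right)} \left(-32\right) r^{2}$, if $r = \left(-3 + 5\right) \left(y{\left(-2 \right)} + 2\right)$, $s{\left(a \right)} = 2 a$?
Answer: $-106496$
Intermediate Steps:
$d{\left(p,g \right)} = p$ ($d{\left(p,g \right)} = p + 2 \cdot 0 = p + 0 = p$)
$y{\left(D \right)} = 4 - D$
$r = 16$ ($r = \left(-3 + 5\right) \left(\left(4 - -2\right) + 2\right) = 2 \left(\left(4 + 2\right) + 2\right) = 2 \left(6 + 2\right) = 2 \cdot 8 = 16$)
$d{\left(13,-12 \right)} \left(-32\right) r^{2} = 13 \left(-32\right) 16^{2} = \left(-416\right) 256 = -106496$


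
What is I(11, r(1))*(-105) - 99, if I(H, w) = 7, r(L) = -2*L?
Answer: -834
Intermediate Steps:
I(11, r(1))*(-105) - 99 = 7*(-105) - 99 = -735 - 99 = -834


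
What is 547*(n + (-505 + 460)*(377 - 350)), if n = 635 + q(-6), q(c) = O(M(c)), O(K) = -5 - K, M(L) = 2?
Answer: -321089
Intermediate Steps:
q(c) = -7 (q(c) = -5 - 1*2 = -5 - 2 = -7)
n = 628 (n = 635 - 7 = 628)
547*(n + (-505 + 460)*(377 - 350)) = 547*(628 + (-505 + 460)*(377 - 350)) = 547*(628 - 45*27) = 547*(628 - 1215) = 547*(-587) = -321089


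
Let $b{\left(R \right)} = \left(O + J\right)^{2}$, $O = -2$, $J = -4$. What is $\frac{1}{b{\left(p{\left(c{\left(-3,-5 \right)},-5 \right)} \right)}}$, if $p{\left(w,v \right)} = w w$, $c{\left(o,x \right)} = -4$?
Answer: $\frac{1}{36} \approx 0.027778$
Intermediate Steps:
$p{\left(w,v \right)} = w^{2}$
$b{\left(R \right)} = 36$ ($b{\left(R \right)} = \left(-2 - 4\right)^{2} = \left(-6\right)^{2} = 36$)
$\frac{1}{b{\left(p{\left(c{\left(-3,-5 \right)},-5 \right)} \right)}} = \frac{1}{36}$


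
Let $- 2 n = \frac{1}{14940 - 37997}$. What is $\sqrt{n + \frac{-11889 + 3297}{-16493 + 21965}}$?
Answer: $\frac{i \sqrt{2712048751677}}{1314249} \approx 1.2531 i$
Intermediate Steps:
$n = \frac{1}{46114}$ ($n = - \frac{1}{2 \left(14940 - 37997\right)} = - \frac{1}{2 \left(-23057\right)} = \left(- \frac{1}{2}\right) \left(- \frac{1}{23057}\right) = \frac{1}{46114} \approx 2.1685 \cdot 10^{-5}$)
$\sqrt{n + \frac{-11889 + 3297}{-16493 + 21965}} = \sqrt{\frac{1}{46114} + \frac{-11889 + 3297}{-16493 + 21965}} = \sqrt{\frac{1}{46114} - \frac{8592}{5472}} = \sqrt{\frac{1}{46114} - \frac{179}{114}} = \sqrt{- \frac{2063573}{1314249}} = \frac{i \sqrt{2712048751677}}{1314249}$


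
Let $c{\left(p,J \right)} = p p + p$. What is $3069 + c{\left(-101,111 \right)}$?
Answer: $13169$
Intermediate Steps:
$c{\left(p,J \right)} = p + p^{2}$ ($c{\left(p,J \right)} = p^{2} + p = p + p^{2}$)
$3069 + c{\left(-101,111 \right)} = 3069 - 101 \left(1 - 101\right) = 3069 - -10100 = 3069 + 10100 = 13169$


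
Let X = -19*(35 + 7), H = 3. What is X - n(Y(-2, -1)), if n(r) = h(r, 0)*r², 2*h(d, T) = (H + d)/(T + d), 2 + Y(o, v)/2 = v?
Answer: -807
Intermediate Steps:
X = -798 (X = -19*42 = -798)
Y(o, v) = -4 + 2*v
h(d, T) = (3 + d)/(2*(T + d)) (h(d, T) = ((3 + d)/(T + d))/2 = (3 + d)/(2*(T + d)))
n(r) = r*(3 + r)/2 (n(r) = ((3 + r)/(2*(0 + r)))*r² = ((3 + r)/(2*r))*r² = r*(3 + r)/2)
X - n(Y(-2, -1)) = -798 - (-4 + 2*(-1))*(3 + (-4 + 2*(-1)))/2 = -798 - (-4 - 2)*(3 + (-4 - 2))/2 = -798 - (-6)*(3 - 6)/2 = -798 - (-6)*(-3)/2 = -798 - 1*9 = -798 - 9 = -807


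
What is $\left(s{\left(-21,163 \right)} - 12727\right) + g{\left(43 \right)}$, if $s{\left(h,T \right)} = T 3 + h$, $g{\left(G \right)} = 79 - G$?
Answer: $-12223$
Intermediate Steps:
$s{\left(h,T \right)} = h + 3 T$ ($s{\left(h,T \right)} = 3 T + h = h + 3 T$)
$\left(s{\left(-21,163 \right)} - 12727\right) + g{\left(43 \right)} = \left(\left(-21 + 3 \cdot 163\right) - 12727\right) + \left(79 - 43\right) = \left(\left(-21 + 489\right) - 12727\right) + \left(79 - 43\right) = \left(468 - 12727\right) + 36 = -12259 + 36 = -12223$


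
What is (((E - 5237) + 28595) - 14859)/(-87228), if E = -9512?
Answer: 1013/87228 ≈ 0.011613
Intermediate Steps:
(((E - 5237) + 28595) - 14859)/(-87228) = (((-9512 - 5237) + 28595) - 14859)/(-87228) = ((-14749 + 28595) - 14859)*(-1/87228) = (13846 - 14859)*(-1/87228) = -1013*(-1/87228) = 1013/87228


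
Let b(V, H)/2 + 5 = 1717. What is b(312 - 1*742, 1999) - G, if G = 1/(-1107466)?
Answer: 3791963585/1107466 ≈ 3424.0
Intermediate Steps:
b(V, H) = 3424 (b(V, H) = -10 + 2*1717 = -10 + 3434 = 3424)
G = -1/1107466 ≈ -9.0296e-7
b(312 - 1*742, 1999) - G = 3424 - 1*(-1/1107466) = 3424 + 1/1107466 = 3791963585/1107466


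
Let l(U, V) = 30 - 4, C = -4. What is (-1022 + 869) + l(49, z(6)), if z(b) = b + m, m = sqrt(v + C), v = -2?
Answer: -127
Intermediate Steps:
m = I*sqrt(6) (m = sqrt(-2 - 4) = sqrt(-6) = I*sqrt(6) ≈ 2.4495*I)
z(b) = b + I*sqrt(6)
l(U, V) = 26
(-1022 + 869) + l(49, z(6)) = (-1022 + 869) + 26 = -153 + 26 = -127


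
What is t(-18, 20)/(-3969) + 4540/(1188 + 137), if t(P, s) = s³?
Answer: 1483852/1051785 ≈ 1.4108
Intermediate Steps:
t(-18, 20)/(-3969) + 4540/(1188 + 137) = 20³/(-3969) + 4540/(1188 + 137) = 8000*(-1/3969) + 4540/1325 = -8000/3969 + 4540*(1/1325) = -8000/3969 + 908/265 = 1483852/1051785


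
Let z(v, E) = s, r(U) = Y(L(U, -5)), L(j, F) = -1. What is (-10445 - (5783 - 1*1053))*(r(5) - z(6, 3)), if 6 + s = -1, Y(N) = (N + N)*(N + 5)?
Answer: 15175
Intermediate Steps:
Y(N) = 2*N*(5 + N) (Y(N) = (2*N)*(5 + N) = 2*N*(5 + N))
r(U) = -8 (r(U) = 2*(-1)*(5 - 1) = 2*(-1)*4 = -8)
s = -7 (s = -6 - 1 = -7)
z(v, E) = -7
(-10445 - (5783 - 1*1053))*(r(5) - z(6, 3)) = (-10445 - (5783 - 1*1053))*(-8 - 1*(-7)) = (-10445 - (5783 - 1053))*(-8 + 7) = (-10445 - 1*4730)*(-1) = (-10445 - 4730)*(-1) = -15175*(-1) = 15175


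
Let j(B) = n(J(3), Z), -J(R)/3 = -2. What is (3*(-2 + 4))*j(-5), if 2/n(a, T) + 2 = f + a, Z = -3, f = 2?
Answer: 2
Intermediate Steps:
J(R) = 6 (J(R) = -3*(-2) = 6)
n(a, T) = 2/a (n(a, T) = 2/(-2 + (2 + a)) = 2/a)
j(B) = 1/3 (j(B) = 2/6 = 2*(1/6) = 1/3)
(3*(-2 + 4))*j(-5) = (3*(-2 + 4))*(1/3) = (3*2)*(1/3) = 6*(1/3) = 2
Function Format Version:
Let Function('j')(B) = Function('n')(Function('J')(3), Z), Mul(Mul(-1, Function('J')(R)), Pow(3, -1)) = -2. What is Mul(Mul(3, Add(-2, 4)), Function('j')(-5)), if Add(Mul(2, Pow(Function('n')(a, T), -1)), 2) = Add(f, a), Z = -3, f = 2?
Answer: 2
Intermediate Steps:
Function('J')(R) = 6 (Function('J')(R) = Mul(-3, -2) = 6)
Function('n')(a, T) = Mul(2, Pow(a, -1)) (Function('n')(a, T) = Mul(2, Pow(Add(-2, Add(2, a)), -1)) = Mul(2, Pow(a, -1)))
Function('j')(B) = Rational(1, 3) (Function('j')(B) = Mul(2, Pow(6, -1)) = Mul(2, Rational(1, 6)) = Rational(1, 3))
Mul(Mul(3, Add(-2, 4)), Function('j')(-5)) = Mul(Mul(3, Add(-2, 4)), Rational(1, 3)) = Mul(Mul(3, 2), Rational(1, 3)) = Mul(6, Rational(1, 3)) = 2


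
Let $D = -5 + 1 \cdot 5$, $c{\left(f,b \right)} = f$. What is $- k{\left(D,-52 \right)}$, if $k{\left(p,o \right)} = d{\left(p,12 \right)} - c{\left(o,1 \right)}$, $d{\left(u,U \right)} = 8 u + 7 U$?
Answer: $-136$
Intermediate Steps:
$d{\left(u,U \right)} = 7 U + 8 u$
$D = 0$ ($D = -5 + 5 = 0$)
$k{\left(p,o \right)} = 84 - o + 8 p$ ($k{\left(p,o \right)} = \left(7 \cdot 12 + 8 p\right) - o = \left(84 + 8 p\right) - o = 84 - o + 8 p$)
$- k{\left(D,-52 \right)} = - (84 - -52 + 8 \cdot 0) = - (84 + 52 + 0) = \left(-1\right) 136 = -136$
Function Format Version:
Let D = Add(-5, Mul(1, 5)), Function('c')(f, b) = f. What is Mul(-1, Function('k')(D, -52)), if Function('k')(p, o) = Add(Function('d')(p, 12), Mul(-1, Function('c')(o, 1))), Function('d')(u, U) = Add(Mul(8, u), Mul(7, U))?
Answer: -136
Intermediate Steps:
Function('d')(u, U) = Add(Mul(7, U), Mul(8, u))
D = 0 (D = Add(-5, 5) = 0)
Function('k')(p, o) = Add(84, Mul(-1, o), Mul(8, p)) (Function('k')(p, o) = Add(Add(Mul(7, 12), Mul(8, p)), Mul(-1, o)) = Add(Add(84, Mul(8, p)), Mul(-1, o)) = Add(84, Mul(-1, o), Mul(8, p)))
Mul(-1, Function('k')(D, -52)) = Mul(-1, Add(84, Mul(-1, -52), Mul(8, 0))) = Mul(-1, Add(84, 52, 0)) = Mul(-1, 136) = -136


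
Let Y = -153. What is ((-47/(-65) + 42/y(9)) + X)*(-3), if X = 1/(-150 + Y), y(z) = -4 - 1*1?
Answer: 151262/6565 ≈ 23.041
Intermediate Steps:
y(z) = -5 (y(z) = -4 - 1 = -5)
X = -1/303 (X = 1/(-150 - 153) = 1/(-303) = -1/303 ≈ -0.0033003)
((-47/(-65) + 42/y(9)) + X)*(-3) = ((-47/(-65) + 42/(-5)) - 1/303)*(-3) = ((-47*(-1/65) + 42*(-1/5)) - 1/303)*(-3) = ((47/65 - 42/5) - 1/303)*(-3) = (-499/65 - 1/303)*(-3) = -151262/19695*(-3) = 151262/6565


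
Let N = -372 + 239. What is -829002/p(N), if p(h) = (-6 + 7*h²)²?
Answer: -829002/15330649489 ≈ -5.4075e-5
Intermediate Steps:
N = -133
-829002/p(N) = -829002/(-6 + 7*(-133)²)² = -829002/(-6 + 7*17689)² = -829002/(-6 + 123823)² = -829002/(123817²) = -829002/15330649489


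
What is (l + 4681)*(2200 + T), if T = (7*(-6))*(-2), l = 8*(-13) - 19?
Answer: 10410472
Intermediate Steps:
l = -123 (l = -104 - 19 = -123)
T = 84 (T = -42*(-2) = 84)
(l + 4681)*(2200 + T) = (-123 + 4681)*(2200 + 84) = 4558*2284 = 10410472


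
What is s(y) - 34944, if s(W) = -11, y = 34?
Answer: -34955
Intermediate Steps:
s(y) - 34944 = -11 - 34944 = -34955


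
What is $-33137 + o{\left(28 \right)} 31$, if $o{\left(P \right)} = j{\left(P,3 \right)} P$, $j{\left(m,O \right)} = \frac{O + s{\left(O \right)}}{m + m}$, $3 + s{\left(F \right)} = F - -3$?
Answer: $-33044$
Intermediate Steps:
$s{\left(F \right)} = F$ ($s{\left(F \right)} = -3 + \left(F - -3\right) = -3 + \left(F + 3\right) = -3 + \left(3 + F\right) = F$)
$j{\left(m,O \right)} = \frac{O}{m}$ ($j{\left(m,O \right)} = \frac{O + O}{m + m} = \frac{2 O}{2 m} = 2 O \frac{1}{2 m} = \frac{O}{m}$)
$o{\left(P \right)} = 3$ ($o{\left(P \right)} = \frac{3}{P} P = 3$)
$-33137 + o{\left(28 \right)} 31 = -33137 + 3 \cdot 31 = -33137 + 93 = -33044$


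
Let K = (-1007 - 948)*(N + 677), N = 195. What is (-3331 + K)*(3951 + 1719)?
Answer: -9684875970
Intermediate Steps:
K = -1704760 (K = (-1007 - 948)*(195 + 677) = -1955*872 = -1704760)
(-3331 + K)*(3951 + 1719) = (-3331 - 1704760)*(3951 + 1719) = -1708091*5670 = -9684875970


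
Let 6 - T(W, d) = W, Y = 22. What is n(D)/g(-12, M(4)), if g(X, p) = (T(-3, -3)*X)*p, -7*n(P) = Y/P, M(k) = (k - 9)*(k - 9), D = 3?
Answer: 11/28350 ≈ 0.00038801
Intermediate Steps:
T(W, d) = 6 - W
M(k) = (-9 + k)**2 (M(k) = (-9 + k)*(-9 + k) = (-9 + k)**2)
n(P) = -22/(7*P)
g(X, p) = 9*X*p (g(X, p) = ((6 - 1*(-3))*X)*p = ((6 + 3)*X)*p = (9*X)*p = 9*X*p)
n(D)/g(-12, M(4)) = (-22/7/3)/((9*(-12)*(-9 + 4)**2)) = (-22/7*1/3)/((9*(-12)*(-5)**2)) = -22/(21*(9*(-12)*25)) = -22/21/(-2700) = -22/21*(-1/2700) = 11/28350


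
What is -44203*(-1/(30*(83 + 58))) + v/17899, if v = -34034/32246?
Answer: 1822325182603/174388141530 ≈ 10.450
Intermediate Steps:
v = -17017/16123 (v = -34034*1/32246 = -17017/16123 ≈ -1.0554)
-44203*(-1/(30*(83 + 58))) + v/17899 = -44203*(-1/(30*(83 + 58))) - 17017/16123/17899 = -44203/((-30*141)) - 17017/16123*1/17899 = -44203/(-4230) - 2431/41226511 = -44203*(-1/4230) - 2431/41226511 = 44203/4230 - 2431/41226511 = 1822325182603/174388141530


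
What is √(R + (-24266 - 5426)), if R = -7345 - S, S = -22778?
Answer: 7*I*√291 ≈ 119.41*I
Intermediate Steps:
R = 15433 (R = -7345 - 1*(-22778) = -7345 + 22778 = 15433)
√(R + (-24266 - 5426)) = √(15433 + (-24266 - 5426)) = √(15433 - 29692) = √(-14259) = 7*I*√291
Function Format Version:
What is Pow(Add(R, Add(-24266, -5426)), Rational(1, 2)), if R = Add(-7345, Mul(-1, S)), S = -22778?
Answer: Mul(7, I, Pow(291, Rational(1, 2))) ≈ Mul(119.41, I)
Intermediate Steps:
R = 15433 (R = Add(-7345, Mul(-1, -22778)) = Add(-7345, 22778) = 15433)
Pow(Add(R, Add(-24266, -5426)), Rational(1, 2)) = Pow(Add(15433, Add(-24266, -5426)), Rational(1, 2)) = Pow(Add(15433, -29692), Rational(1, 2)) = Pow(-14259, Rational(1, 2)) = Mul(7, I, Pow(291, Rational(1, 2)))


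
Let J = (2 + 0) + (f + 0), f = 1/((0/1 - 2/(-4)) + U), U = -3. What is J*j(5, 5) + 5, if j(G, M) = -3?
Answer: ⅕ ≈ 0.20000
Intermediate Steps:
f = -⅖ (f = 1/((0/1 - 2/(-4)) - 3) = 1/((0*1 - 2*(-¼)) - 3) = 1/((0 + ½) - 3) = 1/(½ - 3) = 1/(-5/2) = -⅖ ≈ -0.40000)
J = 8/5 (J = (2 + 0) + (-⅖ + 0) = 2 - ⅖ = 8/5 ≈ 1.6000)
J*j(5, 5) + 5 = (8/5)*(-3) + 5 = -24/5 + 5 = ⅕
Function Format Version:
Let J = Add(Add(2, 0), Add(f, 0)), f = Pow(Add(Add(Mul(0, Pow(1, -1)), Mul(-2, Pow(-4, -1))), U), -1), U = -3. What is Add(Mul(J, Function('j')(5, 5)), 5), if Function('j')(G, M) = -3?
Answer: Rational(1, 5) ≈ 0.20000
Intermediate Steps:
f = Rational(-2, 5) (f = Pow(Add(Add(Mul(0, Pow(1, -1)), Mul(-2, Pow(-4, -1))), -3), -1) = Pow(Add(Add(Mul(0, 1), Mul(-2, Rational(-1, 4))), -3), -1) = Pow(Add(Add(0, Rational(1, 2)), -3), -1) = Pow(Add(Rational(1, 2), -3), -1) = Pow(Rational(-5, 2), -1) = Rational(-2, 5) ≈ -0.40000)
J = Rational(8, 5) (J = Add(Add(2, 0), Add(Rational(-2, 5), 0)) = Add(2, Rational(-2, 5)) = Rational(8, 5) ≈ 1.6000)
Add(Mul(J, Function('j')(5, 5)), 5) = Add(Mul(Rational(8, 5), -3), 5) = Add(Rational(-24, 5), 5) = Rational(1, 5)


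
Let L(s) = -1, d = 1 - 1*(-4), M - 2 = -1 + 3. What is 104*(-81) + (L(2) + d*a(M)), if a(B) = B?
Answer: -8405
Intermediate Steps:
M = 4 (M = 2 + (-1 + 3) = 2 + 2 = 4)
d = 5 (d = 1 + 4 = 5)
104*(-81) + (L(2) + d*a(M)) = 104*(-81) + (-1 + 5*4) = -8424 + (-1 + 20) = -8424 + 19 = -8405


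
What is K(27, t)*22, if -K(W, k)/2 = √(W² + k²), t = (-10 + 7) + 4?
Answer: -44*√730 ≈ -1188.8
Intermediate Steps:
t = 1 (t = -3 + 4 = 1)
K(W, k) = -2*√(W² + k²)
K(27, t)*22 = -2*√(27² + 1²)*22 = -2*√(729 + 1)*22 = -2*√730*22 = -44*√730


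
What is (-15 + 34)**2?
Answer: 361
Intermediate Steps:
(-15 + 34)**2 = 19**2 = 361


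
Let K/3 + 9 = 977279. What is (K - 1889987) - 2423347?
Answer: -1381524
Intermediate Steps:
K = 2931810 (K = -27 + 3*977279 = -27 + 2931837 = 2931810)
(K - 1889987) - 2423347 = (2931810 - 1889987) - 2423347 = 1041823 - 2423347 = -1381524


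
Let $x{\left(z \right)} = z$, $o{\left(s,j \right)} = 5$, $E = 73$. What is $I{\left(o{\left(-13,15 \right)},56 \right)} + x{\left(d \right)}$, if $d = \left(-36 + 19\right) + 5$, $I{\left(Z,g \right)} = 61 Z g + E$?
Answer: $17141$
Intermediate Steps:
$I{\left(Z,g \right)} = 73 + 61 Z g$ ($I{\left(Z,g \right)} = 61 Z g + 73 = 73 + 61 Z g$)
$d = -12$ ($d = -17 + 5 = -12$)
$I{\left(o{\left(-13,15 \right)},56 \right)} + x{\left(d \right)} = \left(73 + 61 \cdot 5 \cdot 56\right) - 12 = \left(73 + 17080\right) - 12 = 17153 - 12 = 17141$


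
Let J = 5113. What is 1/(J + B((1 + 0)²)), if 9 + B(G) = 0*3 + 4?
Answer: 1/5108 ≈ 0.00019577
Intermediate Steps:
B(G) = -5 (B(G) = -9 + (0*3 + 4) = -9 + (0 + 4) = -9 + 4 = -5)
1/(J + B((1 + 0)²)) = 1/(5113 - 5) = 1/5108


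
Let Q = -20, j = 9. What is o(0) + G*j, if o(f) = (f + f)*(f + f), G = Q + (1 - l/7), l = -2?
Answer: -1179/7 ≈ -168.43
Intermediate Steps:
G = -131/7 (G = -20 + (1 - (-2)/7) = -20 + (1 - 1*(-2/7)) = -20 + (1 + 2/7) = -20 + 9/7 = -131/7 ≈ -18.714)
o(f) = 4*f**2 (o(f) = (2*f)*(2*f) = 4*f**2)
o(0) + G*j = 4*0**2 - 131/7*9 = 4*0 - 1179/7 = 0 - 1179/7 = -1179/7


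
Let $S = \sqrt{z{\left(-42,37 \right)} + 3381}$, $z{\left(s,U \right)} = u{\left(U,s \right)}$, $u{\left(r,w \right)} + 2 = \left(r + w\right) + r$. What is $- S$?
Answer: $- 3 \sqrt{379} \approx -58.404$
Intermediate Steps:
$u{\left(r,w \right)} = -2 + w + 2 r$ ($u{\left(r,w \right)} = -2 + \left(\left(r + w\right) + r\right) = -2 + \left(w + 2 r\right) = -2 + w + 2 r$)
$z{\left(s,U \right)} = -2 + s + 2 U$
$S = 3 \sqrt{379}$ ($S = \sqrt{\left(-2 - 42 + 2 \cdot 37\right) + 3381} = \sqrt{\left(-2 - 42 + 74\right) + 3381} = \sqrt{30 + 3381} = \sqrt{3411} = 3 \sqrt{379} \approx 58.404$)
$- S = - 3 \sqrt{379}$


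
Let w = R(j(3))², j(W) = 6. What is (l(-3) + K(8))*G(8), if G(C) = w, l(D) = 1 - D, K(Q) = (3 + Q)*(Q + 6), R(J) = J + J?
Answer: 22752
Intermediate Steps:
R(J) = 2*J
K(Q) = (3 + Q)*(6 + Q)
w = 144 (w = (2*6)² = 12² = 144)
G(C) = 144
(l(-3) + K(8))*G(8) = ((1 - 1*(-3)) + (18 + 8² + 9*8))*144 = ((1 + 3) + (18 + 64 + 72))*144 = (4 + 154)*144 = 158*144 = 22752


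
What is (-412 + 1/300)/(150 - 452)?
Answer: 123599/90600 ≈ 1.3642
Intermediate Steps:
(-412 + 1/300)/(150 - 452) = (-412 + 1/300)/(-302) = -123599/300*(-1/302) = 123599/90600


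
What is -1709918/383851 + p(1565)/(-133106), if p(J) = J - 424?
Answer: -228038319299/51092871206 ≈ -4.4632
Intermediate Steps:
p(J) = -424 + J
-1709918/383851 + p(1565)/(-133106) = -1709918/383851 + (-424 + 1565)/(-133106) = -1709918*1/383851 + 1141*(-1/133106) = -1709918/383851 - 1141/133106 = -228038319299/51092871206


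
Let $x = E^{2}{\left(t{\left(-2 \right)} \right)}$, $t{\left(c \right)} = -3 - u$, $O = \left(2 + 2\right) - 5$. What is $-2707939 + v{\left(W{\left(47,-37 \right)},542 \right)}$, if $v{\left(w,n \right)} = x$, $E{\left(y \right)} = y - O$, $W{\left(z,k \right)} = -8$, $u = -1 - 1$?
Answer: $-2707939$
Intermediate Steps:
$u = -2$
$O = -1$ ($O = 4 - 5 = -1$)
$t{\left(c \right)} = -1$ ($t{\left(c \right)} = -3 - -2 = -3 + 2 = -1$)
$E{\left(y \right)} = 1 + y$ ($E{\left(y \right)} = y - -1 = y + 1 = 1 + y$)
$x = 0$ ($x = \left(1 - 1\right)^{2} = 0^{2} = 0$)
$v{\left(w,n \right)} = 0$
$-2707939 + v{\left(W{\left(47,-37 \right)},542 \right)} = -2707939 + 0 = -2707939$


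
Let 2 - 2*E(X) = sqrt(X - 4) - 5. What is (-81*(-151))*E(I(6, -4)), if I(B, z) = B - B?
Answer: 85617/2 - 12231*I ≈ 42809.0 - 12231.0*I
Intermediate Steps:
I(B, z) = 0
E(X) = 7/2 - sqrt(-4 + X)/2 (E(X) = 1 - (sqrt(X - 4) - 5)/2 = 1 - (sqrt(-4 + X) - 5)/2 = 1 - (-5 + sqrt(-4 + X))/2 = 1 + (5/2 - sqrt(-4 + X)/2) = 7/2 - sqrt(-4 + X)/2)
(-81*(-151))*E(I(6, -4)) = (-81*(-151))*(7/2 - sqrt(-4 + 0)/2) = 12231*(7/2 - I) = 85617/2 - 12231*I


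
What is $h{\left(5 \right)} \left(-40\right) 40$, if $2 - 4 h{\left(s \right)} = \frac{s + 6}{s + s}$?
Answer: $-360$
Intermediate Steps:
$h{\left(s \right)} = \frac{1}{2} - \frac{6 + s}{8 s}$ ($h{\left(s \right)} = \frac{1}{2} - \frac{\left(s + 6\right) \frac{1}{s + s}}{4} = \frac{1}{2} - \frac{\left(6 + s\right) \frac{1}{2 s}}{4} = \frac{1}{2} - \frac{\frac{1}{2} \frac{1}{s} \left(6 + s\right)}{4} = \frac{1}{2} - \frac{6 + s}{8 s}$)
$h{\left(5 \right)} \left(-40\right) 40 = \frac{3 \left(-2 + 5\right)}{8 \cdot 5} \left(-40\right) 40 = \frac{3}{8} \cdot \frac{1}{5} \cdot 3 \left(-40\right) 40 = \frac{9}{40} \left(-40\right) 40 = \left(-9\right) 40 = -360$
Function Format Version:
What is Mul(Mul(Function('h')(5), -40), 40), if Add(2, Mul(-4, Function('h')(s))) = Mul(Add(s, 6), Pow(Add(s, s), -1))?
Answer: -360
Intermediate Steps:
Function('h')(s) = Add(Rational(1, 2), Mul(Rational(-1, 8), Pow(s, -1), Add(6, s))) (Function('h')(s) = Add(Rational(1, 2), Mul(Rational(-1, 4), Mul(Add(s, 6), Pow(Add(s, s), -1)))) = Add(Rational(1, 2), Mul(Rational(-1, 4), Mul(Add(6, s), Pow(Mul(2, s), -1)))) = Add(Rational(1, 2), Mul(Rational(-1, 4), Mul(Add(6, s), Mul(Rational(1, 2), Pow(s, -1))))) = Add(Rational(1, 2), Mul(Rational(-1, 4), Mul(Rational(1, 2), Pow(s, -1), Add(6, s)))) = Add(Rational(1, 2), Mul(Rational(-1, 8), Pow(s, -1), Add(6, s))))
Mul(Mul(Function('h')(5), -40), 40) = Mul(Mul(Mul(Rational(3, 8), Pow(5, -1), Add(-2, 5)), -40), 40) = Mul(Mul(Mul(Rational(3, 8), Rational(1, 5), 3), -40), 40) = Mul(Mul(Rational(9, 40), -40), 40) = Mul(-9, 40) = -360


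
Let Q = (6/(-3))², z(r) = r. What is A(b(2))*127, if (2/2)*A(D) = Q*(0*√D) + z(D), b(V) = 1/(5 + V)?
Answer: 127/7 ≈ 18.143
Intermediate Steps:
Q = 4 (Q = (6*(-⅓))² = (-2)² = 4)
A(D) = D (A(D) = 4*(0*√D) + D = 4*0 + D = 0 + D = D)
A(b(2))*127 = 127/(5 + 2) = 127/7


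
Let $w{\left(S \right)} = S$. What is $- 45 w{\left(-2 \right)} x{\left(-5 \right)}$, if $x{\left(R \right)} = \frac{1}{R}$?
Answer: $-18$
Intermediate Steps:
$- 45 w{\left(-2 \right)} x{\left(-5 \right)} = \frac{\left(-45\right) \left(-2\right)}{-5} = 90 \left(- \frac{1}{5}\right) = -18$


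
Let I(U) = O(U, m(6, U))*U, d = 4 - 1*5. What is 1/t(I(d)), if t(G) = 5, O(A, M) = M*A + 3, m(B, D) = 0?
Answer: ⅕ ≈ 0.20000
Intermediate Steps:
O(A, M) = 3 + A*M (O(A, M) = A*M + 3 = 3 + A*M)
d = -1 (d = 4 - 5 = -1)
I(U) = 3*U (I(U) = (3 + U*0)*U = (3 + 0)*U = 3*U)
1/t(I(d)) = 1/5 = ⅕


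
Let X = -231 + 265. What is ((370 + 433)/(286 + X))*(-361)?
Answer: -289883/320 ≈ -905.88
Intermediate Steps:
X = 34
((370 + 433)/(286 + X))*(-361) = ((370 + 433)/(286 + 34))*(-361) = (803/320)*(-361) = -289883/320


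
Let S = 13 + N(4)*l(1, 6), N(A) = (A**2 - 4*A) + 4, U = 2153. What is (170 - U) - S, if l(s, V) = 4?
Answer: -2012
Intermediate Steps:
N(A) = 4 + A**2 - 4*A
S = 29 (S = 13 + (4 + 4**2 - 4*4)*4 = 13 + (4 + 16 - 16)*4 = 13 + 4*4 = 13 + 16 = 29)
(170 - U) - S = (170 - 1*2153) - 1*29 = (170 - 2153) - 29 = -1983 - 29 = -2012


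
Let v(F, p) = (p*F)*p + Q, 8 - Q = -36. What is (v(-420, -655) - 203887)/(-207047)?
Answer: 180394343/207047 ≈ 871.27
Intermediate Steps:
Q = 44 (Q = 8 - 1*(-36) = 8 + 36 = 44)
v(F, p) = 44 + F*p² (v(F, p) = (p*F)*p + 44 = (F*p)*p + 44 = F*p² + 44 = 44 + F*p²)
(v(-420, -655) - 203887)/(-207047) = ((44 - 420*(-655)²) - 203887)/(-207047) = ((44 - 420*429025) - 203887)*(-1/207047) = ((44 - 180190500) - 203887)*(-1/207047) = (-180190456 - 203887)*(-1/207047) = -180394343*(-1/207047) = 180394343/207047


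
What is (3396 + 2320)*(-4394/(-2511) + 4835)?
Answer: 69421271564/2511 ≈ 2.7647e+7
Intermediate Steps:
(3396 + 2320)*(-4394/(-2511) + 4835) = 5716*(-4394*(-1/2511) + 4835) = 5716*(4394/2511 + 4835) = 5716*(12145079/2511) = 69421271564/2511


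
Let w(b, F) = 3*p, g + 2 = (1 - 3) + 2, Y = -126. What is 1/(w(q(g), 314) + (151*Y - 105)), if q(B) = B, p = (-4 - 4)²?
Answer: -1/18939 ≈ -5.2801e-5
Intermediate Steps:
p = 64 (p = (-8)² = 64)
g = -2 (g = -2 + ((1 - 3) + 2) = -2 + (-2 + 2) = -2 + 0 = -2)
w(b, F) = 192 (w(b, F) = 3*64 = 192)
1/(w(q(g), 314) + (151*Y - 105)) = 1/(192 + (151*(-126) - 105)) = 1/(192 + (-19026 - 105)) = 1/(192 - 19131) = 1/(-18939) = -1/18939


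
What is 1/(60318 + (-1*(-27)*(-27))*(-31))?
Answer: 1/82917 ≈ 1.2060e-5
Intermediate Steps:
1/(60318 + (-1*(-27)*(-27))*(-31)) = 1/(60318 + (27*(-27))*(-31)) = 1/(60318 - 729*(-31)) = 1/(60318 + 22599) = 1/82917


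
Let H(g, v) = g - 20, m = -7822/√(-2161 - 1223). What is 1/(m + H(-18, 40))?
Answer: -32148/16517545 - 11733*I*√94/16517545 ≈ -0.0019463 - 0.006887*I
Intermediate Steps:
m = 3911*I*√94/282 (m = -7822*(-I*√94/564) = -(-3911)*I*√94/282 = 3911*I*√94/282 ≈ 134.46*I)
H(g, v) = -20 + g
1/(m + H(-18, 40)) = 1/(3911*I*√94/282 + (-20 - 18)) = 1/(3911*I*√94/282 - 38) = 1/(-38 + 3911*I*√94/282)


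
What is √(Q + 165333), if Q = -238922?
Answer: I*√73589 ≈ 271.27*I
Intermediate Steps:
√(Q + 165333) = √(-238922 + 165333) = √(-73589) = I*√73589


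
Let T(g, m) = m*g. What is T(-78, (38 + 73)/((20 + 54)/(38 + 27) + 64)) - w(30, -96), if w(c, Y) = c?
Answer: -344895/2117 ≈ -162.92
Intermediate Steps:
T(g, m) = g*m
T(-78, (38 + 73)/((20 + 54)/(38 + 27) + 64)) - w(30, -96) = -78*(38 + 73)/((20 + 54)/(38 + 27) + 64) - 1*30 = -8658/(74/65 + 64) - 30 = -8658/4234/65 - 30 = -8658*65/4234 - 30 = -78*7215/4234 - 30 = -281385/2117 - 30 = -344895/2117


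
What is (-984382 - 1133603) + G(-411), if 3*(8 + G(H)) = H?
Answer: -2118130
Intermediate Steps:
G(H) = -8 + H/3
(-984382 - 1133603) + G(-411) = (-984382 - 1133603) + (-8 + (⅓)*(-411)) = -2117985 + (-8 - 137) = -2117985 - 145 = -2118130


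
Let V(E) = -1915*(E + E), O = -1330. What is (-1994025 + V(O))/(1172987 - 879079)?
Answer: 3099875/293908 ≈ 10.547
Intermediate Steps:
V(E) = -3830*E
(-1994025 + V(O))/(1172987 - 879079) = (-1994025 - 3830*(-1330))/(1172987 - 879079) = (-1994025 + 5093900)/293908 = 3099875*(1/293908) = 3099875/293908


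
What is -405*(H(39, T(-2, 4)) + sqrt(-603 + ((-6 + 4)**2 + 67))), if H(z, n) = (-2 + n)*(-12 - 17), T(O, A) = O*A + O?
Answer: -140940 - 810*I*sqrt(133) ≈ -1.4094e+5 - 9341.4*I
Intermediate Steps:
T(O, A) = O + A*O (T(O, A) = A*O + O = O + A*O)
H(z, n) = 58 - 29*n (H(z, n) = (-2 + n)*(-29) = 58 - 29*n)
-405*(H(39, T(-2, 4)) + sqrt(-603 + ((-6 + 4)**2 + 67))) = -405*((58 - (-58)*(1 + 4)) + sqrt(-603 + ((-6 + 4)**2 + 67))) = -405*((58 - (-58)*5) + sqrt(-603 + ((-2)**2 + 67))) = -405*((58 - 29*(-10)) + sqrt(-603 + (4 + 67))) = -405*((58 + 290) + sqrt(-603 + 71)) = -405*(348 + sqrt(-532)) = -405*(348 + 2*I*sqrt(133)) = -140940 - 810*I*sqrt(133)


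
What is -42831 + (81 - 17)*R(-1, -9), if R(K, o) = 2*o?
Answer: -43983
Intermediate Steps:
-42831 + (81 - 17)*R(-1, -9) = -42831 + (81 - 17)*(2*(-9)) = -42831 + 64*(-18) = -42831 - 1152 = -43983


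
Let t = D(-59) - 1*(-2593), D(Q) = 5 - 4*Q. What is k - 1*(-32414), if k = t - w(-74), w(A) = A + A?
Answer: 35396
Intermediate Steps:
w(A) = 2*A
t = 2834 (t = (5 - 4*(-59)) - 1*(-2593) = (5 + 236) + 2593 = 241 + 2593 = 2834)
k = 2982 (k = 2834 - 2*(-74) = 2834 - 1*(-148) = 2834 + 148 = 2982)
k - 1*(-32414) = 2982 - 1*(-32414) = 2982 + 32414 = 35396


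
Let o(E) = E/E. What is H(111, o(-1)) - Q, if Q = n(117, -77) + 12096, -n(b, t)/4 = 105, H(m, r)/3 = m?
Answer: -11343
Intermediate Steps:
o(E) = 1
H(m, r) = 3*m
n(b, t) = -420 (n(b, t) = -4*105 = -420)
Q = 11676 (Q = -420 + 12096 = 11676)
H(111, o(-1)) - Q = 3*111 - 1*11676 = 333 - 11676 = -11343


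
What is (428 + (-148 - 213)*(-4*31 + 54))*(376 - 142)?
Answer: 6013332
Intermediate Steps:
(428 + (-148 - 213)*(-4*31 + 54))*(376 - 142) = (428 - 361*(-124 + 54))*234 = (428 - 361*(-70))*234 = (428 + 25270)*234 = 25698*234 = 6013332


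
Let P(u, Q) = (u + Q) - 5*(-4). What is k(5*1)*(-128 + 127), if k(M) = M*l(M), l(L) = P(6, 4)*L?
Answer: -750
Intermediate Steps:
P(u, Q) = 20 + Q + u (P(u, Q) = (Q + u) + 20 = 20 + Q + u)
l(L) = 30*L (l(L) = (20 + 4 + 6)*L = 30*L)
k(M) = 30*M**2 (k(M) = M*(30*M) = 30*M**2)
k(5*1)*(-128 + 127) = (30*(5*1)**2)*(-128 + 127) = (30*5**2)*(-1) = (30*25)*(-1) = 750*(-1) = -750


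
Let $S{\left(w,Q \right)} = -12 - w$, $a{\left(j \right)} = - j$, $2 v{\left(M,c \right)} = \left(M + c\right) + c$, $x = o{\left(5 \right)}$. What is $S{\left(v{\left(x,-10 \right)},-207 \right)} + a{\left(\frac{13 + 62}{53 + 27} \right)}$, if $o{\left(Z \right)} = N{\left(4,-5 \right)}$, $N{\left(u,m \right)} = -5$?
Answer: $- \frac{7}{16} \approx -0.4375$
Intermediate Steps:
$o{\left(Z \right)} = -5$
$x = -5$
$v{\left(M,c \right)} = c + \frac{M}{2}$ ($v{\left(M,c \right)} = \frac{\left(M + c\right) + c}{2} = \frac{M + 2 c}{2} = c + \frac{M}{2}$)
$S{\left(v{\left(x,-10 \right)},-207 \right)} + a{\left(\frac{13 + 62}{53 + 27} \right)} = \left(-12 - \left(-10 + \frac{1}{2} \left(-5\right)\right)\right) - \frac{13 + 62}{53 + 27} = \left(-12 - \left(-10 - \frac{5}{2}\right)\right) - \frac{75}{80} = \left(-12 - - \frac{25}{2}\right) - 75 \cdot \frac{1}{80} = \left(-12 + \frac{25}{2}\right) - \frac{15}{16} = \frac{1}{2} - \frac{15}{16} = - \frac{7}{16}$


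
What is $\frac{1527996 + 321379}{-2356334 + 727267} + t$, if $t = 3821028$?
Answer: $\frac{565882615591}{148097} \approx 3.821 \cdot 10^{6}$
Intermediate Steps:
$\frac{1527996 + 321379}{-2356334 + 727267} + t = \frac{1527996 + 321379}{-2356334 + 727267} + 3821028 = \frac{1849375}{-1629067} + 3821028 = 1849375 \left(- \frac{1}{1629067}\right) + 3821028 = - \frac{168125}{148097} + 3821028 = \frac{565882615591}{148097}$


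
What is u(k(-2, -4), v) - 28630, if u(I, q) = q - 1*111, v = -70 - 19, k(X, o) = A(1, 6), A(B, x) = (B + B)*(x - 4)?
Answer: -28830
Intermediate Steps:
A(B, x) = 2*B*(-4 + x) (A(B, x) = (2*B)*(-4 + x) = 2*B*(-4 + x))
k(X, o) = 4 (k(X, o) = 2*1*(-4 + 6) = 2*1*2 = 4)
v = -89
u(I, q) = -111 + q (u(I, q) = q - 111 = -111 + q)
u(k(-2, -4), v) - 28630 = (-111 - 89) - 28630 = -200 - 28630 = -28830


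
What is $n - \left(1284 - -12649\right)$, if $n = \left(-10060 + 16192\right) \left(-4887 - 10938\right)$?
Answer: $-97052833$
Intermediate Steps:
$n = -97038900$ ($n = 6132 \left(-15825\right) = -97038900$)
$n - \left(1284 - -12649\right) = -97038900 - \left(1284 - -12649\right) = -97038900 - \left(1284 + 12649\right) = -97038900 - 13933 = -97052833$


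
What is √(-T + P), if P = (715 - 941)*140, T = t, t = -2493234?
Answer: √2461594 ≈ 1568.9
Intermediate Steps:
T = -2493234
P = -31640 (P = -226*140 = -31640)
√(-T + P) = √(-1*(-2493234) - 31640) = √(2493234 - 31640) = √2461594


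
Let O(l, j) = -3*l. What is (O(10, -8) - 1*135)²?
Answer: 27225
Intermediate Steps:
(O(10, -8) - 1*135)² = (-3*10 - 1*135)² = (-30 - 135)² = (-165)² = 27225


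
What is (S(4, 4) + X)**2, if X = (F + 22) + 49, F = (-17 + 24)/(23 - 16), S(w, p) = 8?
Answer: 6400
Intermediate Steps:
F = 1 (F = 7/7 = 7*(1/7) = 1)
X = 72 (X = (1 + 22) + 49 = 23 + 49 = 72)
(S(4, 4) + X)**2 = (8 + 72)**2 = 80**2 = 6400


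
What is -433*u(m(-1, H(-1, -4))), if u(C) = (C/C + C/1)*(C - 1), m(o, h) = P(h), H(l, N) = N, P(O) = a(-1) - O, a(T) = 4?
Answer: -27279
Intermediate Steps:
P(O) = 4 - O
m(o, h) = 4 - h
u(C) = (1 + C)*(-1 + C) (u(C) = (1 + C*1)*(-1 + C) = (1 + C)*(-1 + C))
-433*u(m(-1, H(-1, -4))) = -433*(-1 + (4 - 1*(-4))²) = -433*(-1 + (4 + 4)²) = -433*(-1 + 8²) = -433*(-1 + 64) = -433*63 = -27279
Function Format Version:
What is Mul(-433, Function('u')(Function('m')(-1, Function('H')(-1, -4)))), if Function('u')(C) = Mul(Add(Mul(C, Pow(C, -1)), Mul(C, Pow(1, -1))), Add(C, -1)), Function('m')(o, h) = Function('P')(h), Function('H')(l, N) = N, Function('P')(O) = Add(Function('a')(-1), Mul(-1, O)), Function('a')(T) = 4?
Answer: -27279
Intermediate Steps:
Function('P')(O) = Add(4, Mul(-1, O))
Function('m')(o, h) = Add(4, Mul(-1, h))
Function('u')(C) = Mul(Add(1, C), Add(-1, C)) (Function('u')(C) = Mul(Add(1, Mul(C, 1)), Add(-1, C)) = Mul(Add(1, C), Add(-1, C)))
Mul(-433, Function('u')(Function('m')(-1, Function('H')(-1, -4)))) = Mul(-433, Add(-1, Pow(Add(4, Mul(-1, -4)), 2))) = Mul(-433, Add(-1, Pow(Add(4, 4), 2))) = Mul(-433, Add(-1, Pow(8, 2))) = Mul(-433, Add(-1, 64)) = Mul(-433, 63) = -27279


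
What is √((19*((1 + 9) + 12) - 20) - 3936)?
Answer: I*√3538 ≈ 59.481*I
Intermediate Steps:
√((19*((1 + 9) + 12) - 20) - 3936) = √((19*(10 + 12) - 20) - 3936) = √((19*22 - 20) - 3936) = √((418 - 20) - 3936) = √(398 - 3936) = √(-3538) = I*√3538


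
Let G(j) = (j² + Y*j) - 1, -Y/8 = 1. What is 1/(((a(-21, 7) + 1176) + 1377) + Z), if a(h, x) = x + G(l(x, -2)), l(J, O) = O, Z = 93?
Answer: 1/2672 ≈ 0.00037425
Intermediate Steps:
Y = -8 (Y = -8*1 = -8)
G(j) = -1 + j² - 8*j (G(j) = (j² - 8*j) - 1 = -1 + j² - 8*j)
a(h, x) = 19 + x (a(h, x) = x + (-1 + (-2)² - 8*(-2)) = x + (-1 + 4 + 16) = x + 19 = 19 + x)
1/(((a(-21, 7) + 1176) + 1377) + Z) = 1/((((19 + 7) + 1176) + 1377) + 93) = 1/(((26 + 1176) + 1377) + 93) = 1/((1202 + 1377) + 93) = 1/(2579 + 93) = 1/2672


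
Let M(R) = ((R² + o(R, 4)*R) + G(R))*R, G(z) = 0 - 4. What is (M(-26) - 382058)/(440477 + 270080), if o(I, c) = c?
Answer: -396826/710557 ≈ -0.55847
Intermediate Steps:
G(z) = -4
M(R) = R*(-4 + R² + 4*R) (M(R) = ((R² + 4*R) - 4)*R = (-4 + R² + 4*R)*R = R*(-4 + R² + 4*R))
(M(-26) - 382058)/(440477 + 270080) = (-26*(-4 + (-26)² + 4*(-26)) - 382058)/(440477 + 270080) = (-26*(-4 + 676 - 104) - 382058)/710557 = (-26*568 - 382058)*(1/710557) = (-14768 - 382058)*(1/710557) = -396826*1/710557 = -396826/710557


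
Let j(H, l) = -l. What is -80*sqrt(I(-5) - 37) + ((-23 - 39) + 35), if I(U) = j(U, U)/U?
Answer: -27 - 80*I*sqrt(38) ≈ -27.0 - 493.15*I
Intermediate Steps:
I(U) = -1 (I(U) = (-U)/U = -1)
-80*sqrt(I(-5) - 37) + ((-23 - 39) + 35) = -80*sqrt(-1 - 37) + ((-23 - 39) + 35) = -80*I*sqrt(38) + (-62 + 35) = -80*I*sqrt(38) - 27 = -27 - 80*I*sqrt(38)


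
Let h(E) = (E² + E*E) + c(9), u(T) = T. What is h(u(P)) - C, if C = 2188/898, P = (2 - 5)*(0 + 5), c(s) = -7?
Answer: 197813/449 ≈ 440.56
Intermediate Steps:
P = -15 (P = -3*5 = -15)
C = 1094/449 (C = 2188*(1/898) = 1094/449 ≈ 2.4365)
h(E) = -7 + 2*E² (h(E) = (E² + E*E) - 7 = (E² + E²) - 7 = 2*E² - 7 = -7 + 2*E²)
h(u(P)) - C = (-7 + 2*(-15)²) - 1*1094/449 = (-7 + 2*225) - 1094/449 = (-7 + 450) - 1094/449 = 443 - 1094/449 = 197813/449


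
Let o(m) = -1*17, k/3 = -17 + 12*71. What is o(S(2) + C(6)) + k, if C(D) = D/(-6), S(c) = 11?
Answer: 2488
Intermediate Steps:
C(D) = -D/6 (C(D) = D*(-1/6) = -D/6)
k = 2505 (k = 3*(-17 + 12*71) = 3*(-17 + 852) = 3*835 = 2505)
o(m) = -17
o(S(2) + C(6)) + k = -17 + 2505 = 2488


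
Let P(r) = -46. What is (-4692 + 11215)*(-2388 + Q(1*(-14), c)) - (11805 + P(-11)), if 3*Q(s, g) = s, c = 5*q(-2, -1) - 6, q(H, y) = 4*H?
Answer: -46857371/3 ≈ -1.5619e+7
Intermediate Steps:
c = -46 (c = 5*(4*(-2)) - 6 = 5*(-8) - 6 = -40 - 6 = -46)
Q(s, g) = s/3
(-4692 + 11215)*(-2388 + Q(1*(-14), c)) - (11805 + P(-11)) = (-4692 + 11215)*(-2388 + (1*(-14))/3) - (11805 - 46) = 6523*(-2388 + (⅓)*(-14)) - 1*11759 = 6523*(-2388 - 14/3) - 11759 = 6523*(-7178/3) - 11759 = -46822094/3 - 11759 = -46857371/3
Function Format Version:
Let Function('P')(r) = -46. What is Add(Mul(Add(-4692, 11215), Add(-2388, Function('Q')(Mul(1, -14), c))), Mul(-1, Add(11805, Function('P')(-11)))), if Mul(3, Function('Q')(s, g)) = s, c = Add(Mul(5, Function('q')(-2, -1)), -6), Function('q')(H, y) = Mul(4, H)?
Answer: Rational(-46857371, 3) ≈ -1.5619e+7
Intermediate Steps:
c = -46 (c = Add(Mul(5, Mul(4, -2)), -6) = Add(Mul(5, -8), -6) = Add(-40, -6) = -46)
Function('Q')(s, g) = Mul(Rational(1, 3), s)
Add(Mul(Add(-4692, 11215), Add(-2388, Function('Q')(Mul(1, -14), c))), Mul(-1, Add(11805, Function('P')(-11)))) = Add(Mul(Add(-4692, 11215), Add(-2388, Mul(Rational(1, 3), Mul(1, -14)))), Mul(-1, Add(11805, -46))) = Add(Mul(6523, Add(-2388, Mul(Rational(1, 3), -14))), Mul(-1, 11759)) = Add(Mul(6523, Add(-2388, Rational(-14, 3))), -11759) = Add(Mul(6523, Rational(-7178, 3)), -11759) = Add(Rational(-46822094, 3), -11759) = Rational(-46857371, 3)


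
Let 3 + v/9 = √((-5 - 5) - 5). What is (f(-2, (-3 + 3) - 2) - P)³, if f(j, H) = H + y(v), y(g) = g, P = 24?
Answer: 44308 + 64908*I*√15 ≈ 44308.0 + 2.5139e+5*I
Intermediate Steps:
v = -27 + 9*I*√15 (v = -27 + 9*√((-5 - 5) - 5) = -27 + 9*√(-10 - 5) = -27 + 9*√(-15) = -27 + 9*(I*√15) = -27 + 9*I*√15 ≈ -27.0 + 34.857*I)
f(j, H) = -27 + H + 9*I*√15 (f(j, H) = H + (-27 + 9*I*√15) = -27 + H + 9*I*√15)
(f(-2, (-3 + 3) - 2) - P)³ = ((-27 + ((-3 + 3) - 2) + 9*I*√15) - 1*24)³ = ((-27 + (0 - 2) + 9*I*√15) - 24)³ = ((-27 - 2 + 9*I*√15) - 24)³ = ((-29 + 9*I*√15) - 24)³ = (-53 + 9*I*√15)³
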